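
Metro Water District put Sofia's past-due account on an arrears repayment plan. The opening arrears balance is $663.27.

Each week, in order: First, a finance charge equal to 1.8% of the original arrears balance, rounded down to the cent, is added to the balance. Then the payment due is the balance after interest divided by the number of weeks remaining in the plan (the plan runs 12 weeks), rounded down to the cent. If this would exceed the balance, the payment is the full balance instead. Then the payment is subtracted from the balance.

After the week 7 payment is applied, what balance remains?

# | Opening | Interest | Payment | End bal
1 | $663.27 | $11.93 | $56.26 | $618.94
2 | $618.94 | $11.93 | $57.35 | $573.52
3 | $573.52 | $11.93 | $58.54 | $526.91
4 | $526.91 | $11.93 | $59.87 | $478.97
5 | $478.97 | $11.93 | $61.36 | $429.54
6 | $429.54 | $11.93 | $63.06 | $378.41
7 | $378.41 | $11.93 | $65.05 | $325.29

$325.29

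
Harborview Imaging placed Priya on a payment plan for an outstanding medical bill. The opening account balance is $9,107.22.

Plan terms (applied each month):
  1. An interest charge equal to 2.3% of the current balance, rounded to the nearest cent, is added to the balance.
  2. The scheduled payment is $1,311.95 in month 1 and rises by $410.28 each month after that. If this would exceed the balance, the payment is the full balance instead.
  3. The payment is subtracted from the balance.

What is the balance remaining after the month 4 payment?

Month 1: $9,107.22 +$209.47 interest = $9,316.69; pay $1,311.95 → $8,004.74
Month 2: $8,004.74 +$184.11 interest = $8,188.85; pay $1,722.23 → $6,466.62
Month 3: $6,466.62 +$148.73 interest = $6,615.35; pay $2,132.51 → $4,482.84
Month 4: $4,482.84 +$103.11 interest = $4,585.95; pay $2,542.79 → $2,043.16

$2,043.16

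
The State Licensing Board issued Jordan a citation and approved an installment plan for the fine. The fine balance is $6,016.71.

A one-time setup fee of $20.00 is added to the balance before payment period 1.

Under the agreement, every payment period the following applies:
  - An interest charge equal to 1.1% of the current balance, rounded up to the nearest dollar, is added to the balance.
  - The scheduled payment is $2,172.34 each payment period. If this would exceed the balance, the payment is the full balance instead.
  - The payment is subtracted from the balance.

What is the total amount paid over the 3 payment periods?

$6,167.71

Payment period 1: $6,036.71 +$67.00 interest = $6,103.71; pay $2,172.34 → $3,931.37
Payment period 2: $3,931.37 +$44.00 interest = $3,975.37; pay $2,172.34 → $1,803.03
Payment period 3: $1,803.03 +$20.00 interest = $1,823.03; pay $1,823.03 → $0.00
Total paid: $6,167.71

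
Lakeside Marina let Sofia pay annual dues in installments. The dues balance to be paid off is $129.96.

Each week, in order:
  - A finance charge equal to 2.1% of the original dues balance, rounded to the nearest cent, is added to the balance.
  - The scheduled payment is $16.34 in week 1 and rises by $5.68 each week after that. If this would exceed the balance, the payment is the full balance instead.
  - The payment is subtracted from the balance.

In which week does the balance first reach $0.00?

6

Week 1: opening $129.96; interest $2.73 → $132.69; payment $16.34; balance $116.35
Week 2: opening $116.35; interest $2.73 → $119.08; payment $22.02; balance $97.06
Week 3: opening $97.06; interest $2.73 → $99.79; payment $27.70; balance $72.09
Week 4: opening $72.09; interest $2.73 → $74.82; payment $33.38; balance $41.44
Week 5: opening $41.44; interest $2.73 → $44.17; payment $39.06; balance $5.11
Week 6: opening $5.11; interest $2.73 → $7.84; payment $7.84; balance $0.00
Balance reaches $0.00 in week 6.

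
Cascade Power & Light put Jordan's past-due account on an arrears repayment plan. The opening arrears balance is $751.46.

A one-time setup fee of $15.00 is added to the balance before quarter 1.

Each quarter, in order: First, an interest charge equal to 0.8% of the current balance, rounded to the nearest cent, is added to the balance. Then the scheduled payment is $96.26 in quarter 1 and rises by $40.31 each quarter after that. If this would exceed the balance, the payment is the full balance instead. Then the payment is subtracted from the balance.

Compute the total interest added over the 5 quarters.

Quarter 1: opening $766.46; interest $6.13 → $772.59; payment $96.26; balance $676.33
Quarter 2: opening $676.33; interest $5.41 → $681.74; payment $136.57; balance $545.17
Quarter 3: opening $545.17; interest $4.36 → $549.53; payment $176.88; balance $372.65
Quarter 4: opening $372.65; interest $2.98 → $375.63; payment $217.19; balance $158.44
Quarter 5: opening $158.44; interest $1.27 → $159.71; payment $159.71; balance $0.00
Total interest: $6.13 + $5.41 + $4.36 + $2.98 + $1.27 = $20.15

$20.15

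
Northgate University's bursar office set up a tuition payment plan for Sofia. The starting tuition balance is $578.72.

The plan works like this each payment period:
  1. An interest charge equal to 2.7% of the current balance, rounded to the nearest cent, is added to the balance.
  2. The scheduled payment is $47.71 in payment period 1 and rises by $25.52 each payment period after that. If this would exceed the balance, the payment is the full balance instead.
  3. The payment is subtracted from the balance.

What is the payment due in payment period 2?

Payment period 1: opening $578.72; interest $15.63 → $594.35; payment $47.71; balance $546.64
Payment period 2: opening $546.64; interest $14.76 → $561.40; payment $73.23; balance $488.17

$73.23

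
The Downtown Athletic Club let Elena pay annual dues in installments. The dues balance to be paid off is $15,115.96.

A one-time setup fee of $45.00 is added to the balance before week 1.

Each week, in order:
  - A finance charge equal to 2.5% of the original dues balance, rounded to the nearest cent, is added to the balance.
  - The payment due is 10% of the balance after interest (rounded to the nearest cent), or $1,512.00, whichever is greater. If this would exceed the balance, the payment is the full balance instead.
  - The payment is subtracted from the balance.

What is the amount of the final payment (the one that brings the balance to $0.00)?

$753.67

Week 1: $15,160.96 +$377.90 interest = $15,538.86; pay $1,553.89 → $13,984.97
Week 2: $13,984.97 +$377.90 interest = $14,362.87; pay $1,512.00 → $12,850.87
Week 3: $12,850.87 +$377.90 interest = $13,228.77; pay $1,512.00 → $11,716.77
Week 4: $11,716.77 +$377.90 interest = $12,094.67; pay $1,512.00 → $10,582.67
Week 5: $10,582.67 +$377.90 interest = $10,960.57; pay $1,512.00 → $9,448.57
Week 6: $9,448.57 +$377.90 interest = $9,826.47; pay $1,512.00 → $8,314.47
Week 7: $8,314.47 +$377.90 interest = $8,692.37; pay $1,512.00 → $7,180.37
Week 8: $7,180.37 +$377.90 interest = $7,558.27; pay $1,512.00 → $6,046.27
Week 9: $6,046.27 +$377.90 interest = $6,424.17; pay $1,512.00 → $4,912.17
Week 10: $4,912.17 +$377.90 interest = $5,290.07; pay $1,512.00 → $3,778.07
Week 11: $3,778.07 +$377.90 interest = $4,155.97; pay $1,512.00 → $2,643.97
Week 12: $2,643.97 +$377.90 interest = $3,021.87; pay $1,512.00 → $1,509.87
Week 13: $1,509.87 +$377.90 interest = $1,887.77; pay $1,512.00 → $375.77
Week 14: $375.77 +$377.90 interest = $753.67; pay $753.67 → $0.00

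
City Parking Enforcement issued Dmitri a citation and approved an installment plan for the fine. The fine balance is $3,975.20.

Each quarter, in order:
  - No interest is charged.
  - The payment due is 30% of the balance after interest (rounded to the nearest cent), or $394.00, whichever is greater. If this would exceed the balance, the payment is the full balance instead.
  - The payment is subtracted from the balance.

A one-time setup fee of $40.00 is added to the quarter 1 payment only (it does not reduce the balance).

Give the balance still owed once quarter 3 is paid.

# | Opening | Payment | Fee | End bal
1 | $3,975.20 | $1,192.56 | $40.00 | $2,782.64
2 | $2,782.64 | $834.79 | — | $1,947.85
3 | $1,947.85 | $584.36 | — | $1,363.49

$1,363.49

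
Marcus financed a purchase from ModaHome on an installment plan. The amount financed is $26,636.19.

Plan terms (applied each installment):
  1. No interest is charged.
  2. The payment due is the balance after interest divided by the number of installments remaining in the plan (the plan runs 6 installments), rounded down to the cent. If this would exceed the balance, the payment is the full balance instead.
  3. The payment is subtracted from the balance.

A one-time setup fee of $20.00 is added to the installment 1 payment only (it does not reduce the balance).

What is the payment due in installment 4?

$4,439.37

Installment 1: opening $26,636.19; payment $4,439.36 (+ $20.00 fee); balance $22,196.83
Installment 2: opening $22,196.83; payment $4,439.36; balance $17,757.47
Installment 3: opening $17,757.47; payment $4,439.36; balance $13,318.11
Installment 4: opening $13,318.11; payment $4,439.37; balance $8,878.74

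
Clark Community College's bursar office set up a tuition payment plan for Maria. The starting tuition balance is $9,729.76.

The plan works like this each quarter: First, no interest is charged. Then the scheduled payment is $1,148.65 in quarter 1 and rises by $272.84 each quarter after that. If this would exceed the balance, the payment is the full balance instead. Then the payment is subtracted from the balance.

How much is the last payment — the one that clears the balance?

# | Opening | Payment | End bal
1 | $9,729.76 | $1,148.65 | $8,581.11
2 | $8,581.11 | $1,421.49 | $7,159.62
3 | $7,159.62 | $1,694.33 | $5,465.29
4 | $5,465.29 | $1,967.17 | $3,498.12
5 | $3,498.12 | $2,240.01 | $1,258.11
6 | $1,258.11 | $1,258.11 | $0.00

$1,258.11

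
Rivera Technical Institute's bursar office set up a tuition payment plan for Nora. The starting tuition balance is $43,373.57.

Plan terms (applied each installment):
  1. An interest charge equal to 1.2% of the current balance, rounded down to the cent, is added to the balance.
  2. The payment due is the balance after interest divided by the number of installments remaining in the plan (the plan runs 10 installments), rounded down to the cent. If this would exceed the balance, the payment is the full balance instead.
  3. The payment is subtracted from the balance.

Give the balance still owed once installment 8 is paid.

# | Opening | Interest | Payment | End bal
1 | $43,373.57 | $520.48 | $4,389.40 | $39,504.65
2 | $39,504.65 | $474.05 | $4,442.07 | $35,536.63
3 | $35,536.63 | $426.43 | $4,495.38 | $31,467.68
4 | $31,467.68 | $377.61 | $4,549.32 | $27,295.97
5 | $27,295.97 | $327.55 | $4,603.92 | $23,019.60
6 | $23,019.60 | $276.23 | $4,659.16 | $18,636.67
7 | $18,636.67 | $223.64 | $4,715.07 | $14,145.24
8 | $14,145.24 | $169.74 | $4,771.66 | $9,543.32

$9,543.32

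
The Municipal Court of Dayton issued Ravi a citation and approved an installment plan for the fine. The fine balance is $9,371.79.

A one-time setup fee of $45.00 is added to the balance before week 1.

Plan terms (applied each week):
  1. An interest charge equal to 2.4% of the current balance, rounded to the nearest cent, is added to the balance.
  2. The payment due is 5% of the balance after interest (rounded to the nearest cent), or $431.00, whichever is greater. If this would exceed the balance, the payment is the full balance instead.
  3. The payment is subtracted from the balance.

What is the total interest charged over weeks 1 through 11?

Week 1: $9,416.79 +$226.00 interest = $9,642.79; pay $482.14 → $9,160.65
Week 2: $9,160.65 +$219.86 interest = $9,380.51; pay $469.03 → $8,911.48
Week 3: $8,911.48 +$213.88 interest = $9,125.36; pay $456.27 → $8,669.09
Week 4: $8,669.09 +$208.06 interest = $8,877.15; pay $443.86 → $8,433.29
Week 5: $8,433.29 +$202.40 interest = $8,635.69; pay $431.78 → $8,203.91
Week 6: $8,203.91 +$196.89 interest = $8,400.80; pay $431.00 → $7,969.80
Week 7: $7,969.80 +$191.28 interest = $8,161.08; pay $431.00 → $7,730.08
Week 8: $7,730.08 +$185.52 interest = $7,915.60; pay $431.00 → $7,484.60
Week 9: $7,484.60 +$179.63 interest = $7,664.23; pay $431.00 → $7,233.23
Week 10: $7,233.23 +$173.60 interest = $7,406.83; pay $431.00 → $6,975.83
Week 11: $6,975.83 +$167.42 interest = $7,143.25; pay $431.00 → $6,712.25
Total interest: $226.00 + $219.86 + $213.88 + $208.06 + $202.40 + $196.89 + $191.28 + $185.52 + $179.63 + $173.60 + $167.42 = $2,164.54

$2,164.54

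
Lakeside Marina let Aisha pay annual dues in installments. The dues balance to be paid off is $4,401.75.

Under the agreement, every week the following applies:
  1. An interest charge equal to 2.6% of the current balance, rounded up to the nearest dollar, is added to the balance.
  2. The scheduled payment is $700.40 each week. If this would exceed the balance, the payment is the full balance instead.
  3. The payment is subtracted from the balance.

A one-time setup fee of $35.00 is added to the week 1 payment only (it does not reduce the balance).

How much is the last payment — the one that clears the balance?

Week 1: opening $4,401.75; interest $115.00 → $4,516.75; payment $700.40 (+ $35.00 fee); balance $3,816.35
Week 2: opening $3,816.35; interest $100.00 → $3,916.35; payment $700.40; balance $3,215.95
Week 3: opening $3,215.95; interest $84.00 → $3,299.95; payment $700.40; balance $2,599.55
Week 4: opening $2,599.55; interest $68.00 → $2,667.55; payment $700.40; balance $1,967.15
Week 5: opening $1,967.15; interest $52.00 → $2,019.15; payment $700.40; balance $1,318.75
Week 6: opening $1,318.75; interest $35.00 → $1,353.75; payment $700.40; balance $653.35
Week 7: opening $653.35; interest $17.00 → $670.35; payment $670.35; balance $0.00

$670.35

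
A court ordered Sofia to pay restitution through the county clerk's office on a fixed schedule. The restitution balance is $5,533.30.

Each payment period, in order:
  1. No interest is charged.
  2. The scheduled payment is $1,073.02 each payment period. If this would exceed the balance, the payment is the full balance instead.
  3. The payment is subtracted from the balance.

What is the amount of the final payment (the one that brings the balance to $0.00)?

$168.20

# | Opening | Payment | End bal
1 | $5,533.30 | $1,073.02 | $4,460.28
2 | $4,460.28 | $1,073.02 | $3,387.26
3 | $3,387.26 | $1,073.02 | $2,314.24
4 | $2,314.24 | $1,073.02 | $1,241.22
5 | $1,241.22 | $1,073.02 | $168.20
6 | $168.20 | $168.20 | $0.00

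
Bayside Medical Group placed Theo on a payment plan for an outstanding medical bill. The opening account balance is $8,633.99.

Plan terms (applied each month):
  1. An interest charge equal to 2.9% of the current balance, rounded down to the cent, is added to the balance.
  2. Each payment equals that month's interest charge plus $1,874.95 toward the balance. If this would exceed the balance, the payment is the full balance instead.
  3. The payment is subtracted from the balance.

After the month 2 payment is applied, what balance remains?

# | Opening | Interest | Payment | End bal
1 | $8,633.99 | $250.38 | $2,125.33 | $6,759.04
2 | $6,759.04 | $196.01 | $2,070.96 | $4,884.09

$4,884.09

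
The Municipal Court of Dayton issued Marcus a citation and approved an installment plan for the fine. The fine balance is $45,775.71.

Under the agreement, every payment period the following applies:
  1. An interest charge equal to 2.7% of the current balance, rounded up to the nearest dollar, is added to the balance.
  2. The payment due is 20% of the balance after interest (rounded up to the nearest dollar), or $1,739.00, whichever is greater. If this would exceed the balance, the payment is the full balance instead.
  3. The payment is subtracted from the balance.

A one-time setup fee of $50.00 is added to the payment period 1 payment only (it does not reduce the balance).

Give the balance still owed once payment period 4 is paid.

$20,858.71

Payment period 1: $45,775.71 +$1,236.00 interest = $47,011.71; pay $9,403.00 (+ $50.00 fee) → $37,608.71
Payment period 2: $37,608.71 +$1,016.00 interest = $38,624.71; pay $7,725.00 → $30,899.71
Payment period 3: $30,899.71 +$835.00 interest = $31,734.71; pay $6,347.00 → $25,387.71
Payment period 4: $25,387.71 +$686.00 interest = $26,073.71; pay $5,215.00 → $20,858.71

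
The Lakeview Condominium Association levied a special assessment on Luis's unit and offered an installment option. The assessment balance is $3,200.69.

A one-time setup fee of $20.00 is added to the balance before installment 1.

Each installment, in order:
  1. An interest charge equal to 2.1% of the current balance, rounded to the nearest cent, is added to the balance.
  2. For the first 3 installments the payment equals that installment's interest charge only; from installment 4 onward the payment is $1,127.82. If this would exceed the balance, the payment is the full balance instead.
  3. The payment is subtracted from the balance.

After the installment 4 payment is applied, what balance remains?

Installment 1: opening $3,220.69; interest $67.63 → $3,288.32; payment $67.63; balance $3,220.69
Installment 2: opening $3,220.69; interest $67.63 → $3,288.32; payment $67.63; balance $3,220.69
Installment 3: opening $3,220.69; interest $67.63 → $3,288.32; payment $67.63; balance $3,220.69
Installment 4: opening $3,220.69; interest $67.63 → $3,288.32; payment $1,127.82; balance $2,160.50

$2,160.50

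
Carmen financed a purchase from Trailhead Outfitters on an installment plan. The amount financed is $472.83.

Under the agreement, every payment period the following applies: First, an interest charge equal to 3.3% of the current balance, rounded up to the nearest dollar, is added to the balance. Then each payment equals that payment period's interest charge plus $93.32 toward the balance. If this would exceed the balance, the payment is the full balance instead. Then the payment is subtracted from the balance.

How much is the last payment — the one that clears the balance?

Payment period 1: $472.83 +$16.00 interest = $488.83; pay $109.32 → $379.51
Payment period 2: $379.51 +$13.00 interest = $392.51; pay $106.32 → $286.19
Payment period 3: $286.19 +$10.00 interest = $296.19; pay $103.32 → $192.87
Payment period 4: $192.87 +$7.00 interest = $199.87; pay $100.32 → $99.55
Payment period 5: $99.55 +$4.00 interest = $103.55; pay $97.32 → $6.23
Payment period 6: $6.23 +$1.00 interest = $7.23; pay $7.23 → $0.00

$7.23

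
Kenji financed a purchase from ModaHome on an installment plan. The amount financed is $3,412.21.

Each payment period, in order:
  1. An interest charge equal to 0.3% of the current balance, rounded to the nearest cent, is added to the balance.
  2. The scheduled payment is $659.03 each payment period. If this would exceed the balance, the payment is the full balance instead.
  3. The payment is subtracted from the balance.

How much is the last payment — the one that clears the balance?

$149.18

Payment period 1: opening $3,412.21; interest $10.24 → $3,422.45; payment $659.03; balance $2,763.42
Payment period 2: opening $2,763.42; interest $8.29 → $2,771.71; payment $659.03; balance $2,112.68
Payment period 3: opening $2,112.68; interest $6.34 → $2,119.02; payment $659.03; balance $1,459.99
Payment period 4: opening $1,459.99; interest $4.38 → $1,464.37; payment $659.03; balance $805.34
Payment period 5: opening $805.34; interest $2.42 → $807.76; payment $659.03; balance $148.73
Payment period 6: opening $148.73; interest $0.45 → $149.18; payment $149.18; balance $0.00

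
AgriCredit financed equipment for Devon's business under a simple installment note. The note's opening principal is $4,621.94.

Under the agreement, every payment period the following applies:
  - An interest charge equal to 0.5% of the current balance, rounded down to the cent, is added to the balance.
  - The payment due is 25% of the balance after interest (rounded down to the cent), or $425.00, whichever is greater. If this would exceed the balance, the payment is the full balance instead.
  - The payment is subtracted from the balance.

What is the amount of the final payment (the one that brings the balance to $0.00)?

Payment period 1: opening $4,621.94; interest $23.10 → $4,645.04; payment $1,161.26; balance $3,483.78
Payment period 2: opening $3,483.78; interest $17.41 → $3,501.19; payment $875.29; balance $2,625.90
Payment period 3: opening $2,625.90; interest $13.12 → $2,639.02; payment $659.75; balance $1,979.27
Payment period 4: opening $1,979.27; interest $9.89 → $1,989.16; payment $497.29; balance $1,491.87
Payment period 5: opening $1,491.87; interest $7.45 → $1,499.32; payment $425.00; balance $1,074.32
Payment period 6: opening $1,074.32; interest $5.37 → $1,079.69; payment $425.00; balance $654.69
Payment period 7: opening $654.69; interest $3.27 → $657.96; payment $425.00; balance $232.96
Payment period 8: opening $232.96; interest $1.16 → $234.12; payment $234.12; balance $0.00

$234.12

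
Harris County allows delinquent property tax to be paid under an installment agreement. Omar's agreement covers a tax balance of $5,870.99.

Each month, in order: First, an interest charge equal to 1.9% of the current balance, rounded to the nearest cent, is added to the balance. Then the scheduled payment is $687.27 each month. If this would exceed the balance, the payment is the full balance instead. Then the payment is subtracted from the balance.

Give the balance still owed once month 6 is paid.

Month 1: opening $5,870.99; interest $111.55 → $5,982.54; payment $687.27; balance $5,295.27
Month 2: opening $5,295.27; interest $100.61 → $5,395.88; payment $687.27; balance $4,708.61
Month 3: opening $4,708.61; interest $89.46 → $4,798.07; payment $687.27; balance $4,110.80
Month 4: opening $4,110.80; interest $78.11 → $4,188.91; payment $687.27; balance $3,501.64
Month 5: opening $3,501.64; interest $66.53 → $3,568.17; payment $687.27; balance $2,880.90
Month 6: opening $2,880.90; interest $54.74 → $2,935.64; payment $687.27; balance $2,248.37

$2,248.37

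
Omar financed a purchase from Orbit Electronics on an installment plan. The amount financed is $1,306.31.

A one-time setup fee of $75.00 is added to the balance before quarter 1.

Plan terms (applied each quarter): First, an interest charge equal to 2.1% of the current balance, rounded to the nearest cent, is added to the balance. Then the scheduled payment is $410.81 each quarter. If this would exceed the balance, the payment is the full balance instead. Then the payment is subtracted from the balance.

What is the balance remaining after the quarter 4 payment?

Quarter 1: $1,381.31 +$29.01 interest = $1,410.32; pay $410.81 → $999.51
Quarter 2: $999.51 +$20.99 interest = $1,020.50; pay $410.81 → $609.69
Quarter 3: $609.69 +$12.80 interest = $622.49; pay $410.81 → $211.68
Quarter 4: $211.68 +$4.45 interest = $216.13; pay $216.13 → $0.00

$0.00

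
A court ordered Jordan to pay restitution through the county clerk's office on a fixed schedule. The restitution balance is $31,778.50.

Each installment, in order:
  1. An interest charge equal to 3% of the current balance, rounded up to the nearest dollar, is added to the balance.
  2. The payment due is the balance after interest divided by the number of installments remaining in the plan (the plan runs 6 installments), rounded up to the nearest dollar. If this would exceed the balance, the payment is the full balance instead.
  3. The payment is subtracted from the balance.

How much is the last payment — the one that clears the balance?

$6,324.50

# | Opening | Interest | Payment | End bal
1 | $31,778.50 | $954.00 | $5,456.00 | $27,276.50
2 | $27,276.50 | $819.00 | $5,620.00 | $22,475.50
3 | $22,475.50 | $675.00 | $5,788.00 | $17,362.50
4 | $17,362.50 | $521.00 | $5,962.00 | $11,921.50
5 | $11,921.50 | $358.00 | $6,140.00 | $6,139.50
6 | $6,139.50 | $185.00 | $6,324.50 | $0.00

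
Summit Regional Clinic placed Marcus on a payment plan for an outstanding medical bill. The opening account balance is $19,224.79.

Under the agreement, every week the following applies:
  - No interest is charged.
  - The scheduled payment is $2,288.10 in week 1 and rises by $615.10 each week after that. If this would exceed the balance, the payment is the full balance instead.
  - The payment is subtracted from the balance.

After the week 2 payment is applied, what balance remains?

$14,033.49

Week 1: opening $19,224.79; payment $2,288.10; balance $16,936.69
Week 2: opening $16,936.69; payment $2,903.20; balance $14,033.49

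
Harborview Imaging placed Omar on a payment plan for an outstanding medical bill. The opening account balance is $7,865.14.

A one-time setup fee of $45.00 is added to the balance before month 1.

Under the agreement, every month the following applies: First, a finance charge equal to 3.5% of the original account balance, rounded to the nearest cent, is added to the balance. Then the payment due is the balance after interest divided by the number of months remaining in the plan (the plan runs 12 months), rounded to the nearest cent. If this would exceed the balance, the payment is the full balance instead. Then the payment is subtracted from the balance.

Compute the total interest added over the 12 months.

# | Opening | Interest | Payment | End bal
1 | $7,910.14 | $275.28 | $682.12 | $7,503.30
2 | $7,503.30 | $275.28 | $707.14 | $7,071.44
3 | $7,071.44 | $275.28 | $734.67 | $6,612.05
4 | $6,612.05 | $275.28 | $765.26 | $6,122.07
5 | $6,122.07 | $275.28 | $799.67 | $5,597.68
6 | $5,597.68 | $275.28 | $838.99 | $5,033.97
7 | $5,033.97 | $275.28 | $884.88 | $4,424.37
8 | $4,424.37 | $275.28 | $939.93 | $3,759.72
9 | $3,759.72 | $275.28 | $1,008.75 | $3,026.25
10 | $3,026.25 | $275.28 | $1,100.51 | $2,201.02
11 | $2,201.02 | $275.28 | $1,238.15 | $1,238.15
12 | $1,238.15 | $275.28 | $1,513.43 | $0.00
Total interest: $275.28 + $275.28 + $275.28 + $275.28 + $275.28 + $275.28 + $275.28 + $275.28 + $275.28 + $275.28 + $275.28 + $275.28 = $3,303.36

$3,303.36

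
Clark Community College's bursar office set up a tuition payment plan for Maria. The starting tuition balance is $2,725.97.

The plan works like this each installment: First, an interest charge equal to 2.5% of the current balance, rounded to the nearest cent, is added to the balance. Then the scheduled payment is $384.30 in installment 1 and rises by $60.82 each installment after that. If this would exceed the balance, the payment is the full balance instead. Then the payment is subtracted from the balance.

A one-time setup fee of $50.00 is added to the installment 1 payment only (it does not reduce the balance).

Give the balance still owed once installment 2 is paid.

$2,024.95

Installment 1: opening $2,725.97; interest $68.15 → $2,794.12; payment $384.30 (+ $50.00 fee); balance $2,409.82
Installment 2: opening $2,409.82; interest $60.25 → $2,470.07; payment $445.12; balance $2,024.95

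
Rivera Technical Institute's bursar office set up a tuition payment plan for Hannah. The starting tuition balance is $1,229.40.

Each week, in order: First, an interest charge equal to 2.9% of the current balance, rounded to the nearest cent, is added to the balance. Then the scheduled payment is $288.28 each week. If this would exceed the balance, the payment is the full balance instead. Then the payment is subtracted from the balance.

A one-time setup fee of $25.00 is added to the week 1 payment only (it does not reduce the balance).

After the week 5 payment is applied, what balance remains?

Week 1: opening $1,229.40; interest $35.65 → $1,265.05; payment $288.28 (+ $25.00 fee); balance $976.77
Week 2: opening $976.77; interest $28.33 → $1,005.10; payment $288.28; balance $716.82
Week 3: opening $716.82; interest $20.79 → $737.61; payment $288.28; balance $449.33
Week 4: opening $449.33; interest $13.03 → $462.36; payment $288.28; balance $174.08
Week 5: opening $174.08; interest $5.05 → $179.13; payment $179.13; balance $0.00

$0.00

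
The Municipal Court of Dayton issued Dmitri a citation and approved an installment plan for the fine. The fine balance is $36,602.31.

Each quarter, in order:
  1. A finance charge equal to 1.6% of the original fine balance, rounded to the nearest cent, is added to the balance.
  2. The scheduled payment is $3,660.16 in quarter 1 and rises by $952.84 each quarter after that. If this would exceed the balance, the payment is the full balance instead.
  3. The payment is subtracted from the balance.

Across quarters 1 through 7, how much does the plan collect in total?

$40,701.79

# | Opening | Interest | Payment | End bal
1 | $36,602.31 | $585.64 | $3,660.16 | $33,527.79
2 | $33,527.79 | $585.64 | $4,613.00 | $29,500.43
3 | $29,500.43 | $585.64 | $5,565.84 | $24,520.23
4 | $24,520.23 | $585.64 | $6,518.68 | $18,587.19
5 | $18,587.19 | $585.64 | $7,471.52 | $11,701.31
6 | $11,701.31 | $585.64 | $8,424.36 | $3,862.59
7 | $3,862.59 | $585.64 | $4,448.23 | $0.00
Total paid: $40,701.79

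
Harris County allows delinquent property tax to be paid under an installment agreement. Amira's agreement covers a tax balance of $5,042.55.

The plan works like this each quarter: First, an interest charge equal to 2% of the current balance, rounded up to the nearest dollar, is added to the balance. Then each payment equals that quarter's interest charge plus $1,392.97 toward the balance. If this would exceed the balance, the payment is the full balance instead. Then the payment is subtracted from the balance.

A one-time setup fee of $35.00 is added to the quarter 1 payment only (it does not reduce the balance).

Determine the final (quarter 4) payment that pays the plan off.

$881.64

Quarter 1: opening $5,042.55; interest $101.00 → $5,143.55; payment $1,493.97 (+ $35.00 fee); balance $3,649.58
Quarter 2: opening $3,649.58; interest $73.00 → $3,722.58; payment $1,465.97; balance $2,256.61
Quarter 3: opening $2,256.61; interest $46.00 → $2,302.61; payment $1,438.97; balance $863.64
Quarter 4: opening $863.64; interest $18.00 → $881.64; payment $881.64; balance $0.00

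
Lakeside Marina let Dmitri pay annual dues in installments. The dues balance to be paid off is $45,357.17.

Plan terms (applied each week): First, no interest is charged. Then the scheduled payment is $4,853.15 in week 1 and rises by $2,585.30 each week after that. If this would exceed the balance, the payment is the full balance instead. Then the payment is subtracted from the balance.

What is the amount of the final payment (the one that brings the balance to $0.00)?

$10,432.77

# | Opening | Payment | End bal
1 | $45,357.17 | $4,853.15 | $40,504.02
2 | $40,504.02 | $7,438.45 | $33,065.57
3 | $33,065.57 | $10,023.75 | $23,041.82
4 | $23,041.82 | $12,609.05 | $10,432.77
5 | $10,432.77 | $10,432.77 | $0.00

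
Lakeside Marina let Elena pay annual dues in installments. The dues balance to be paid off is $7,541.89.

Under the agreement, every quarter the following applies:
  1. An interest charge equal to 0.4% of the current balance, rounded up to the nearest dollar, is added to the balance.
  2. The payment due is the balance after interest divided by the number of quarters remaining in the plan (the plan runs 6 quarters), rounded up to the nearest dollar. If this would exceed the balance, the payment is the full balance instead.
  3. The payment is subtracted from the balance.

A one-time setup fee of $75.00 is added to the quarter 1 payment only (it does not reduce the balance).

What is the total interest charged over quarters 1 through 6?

# | Opening | Interest | Payment | Fee | End bal
1 | $7,541.89 | $31.00 | $1,263.00 | $75.00 | $6,309.89
2 | $6,309.89 | $26.00 | $1,268.00 | — | $5,067.89
3 | $5,067.89 | $21.00 | $1,273.00 | — | $3,815.89
4 | $3,815.89 | $16.00 | $1,278.00 | — | $2,553.89
5 | $2,553.89 | $11.00 | $1,283.00 | — | $1,281.89
6 | $1,281.89 | $6.00 | $1,287.89 | — | $0.00
Total interest: $31.00 + $26.00 + $21.00 + $16.00 + $11.00 + $6.00 = $111.00

$111.00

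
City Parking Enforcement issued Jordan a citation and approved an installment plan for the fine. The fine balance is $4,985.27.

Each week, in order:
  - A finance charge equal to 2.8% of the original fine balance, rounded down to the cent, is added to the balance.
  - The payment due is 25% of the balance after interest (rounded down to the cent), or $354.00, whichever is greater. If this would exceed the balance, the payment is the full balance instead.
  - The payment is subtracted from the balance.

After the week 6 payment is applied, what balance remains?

$1,231.50

Week 1: $4,985.27 +$139.58 interest = $5,124.85; pay $1,281.21 → $3,843.64
Week 2: $3,843.64 +$139.58 interest = $3,983.22; pay $995.80 → $2,987.42
Week 3: $2,987.42 +$139.58 interest = $3,127.00; pay $781.75 → $2,345.25
Week 4: $2,345.25 +$139.58 interest = $2,484.83; pay $621.20 → $1,863.63
Week 5: $1,863.63 +$139.58 interest = $2,003.21; pay $500.80 → $1,502.41
Week 6: $1,502.41 +$139.58 interest = $1,641.99; pay $410.49 → $1,231.50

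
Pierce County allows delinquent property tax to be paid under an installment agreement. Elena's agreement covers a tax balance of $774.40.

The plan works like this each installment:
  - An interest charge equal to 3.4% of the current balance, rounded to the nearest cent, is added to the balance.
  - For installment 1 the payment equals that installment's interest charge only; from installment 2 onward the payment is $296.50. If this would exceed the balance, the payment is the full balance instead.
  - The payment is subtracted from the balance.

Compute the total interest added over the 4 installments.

# | Opening | Interest | Payment | End bal
1 | $774.40 | $26.33 | $26.33 | $774.40
2 | $774.40 | $26.33 | $296.50 | $504.23
3 | $504.23 | $17.14 | $296.50 | $224.87
4 | $224.87 | $7.65 | $232.52 | $0.00
Total interest: $26.33 + $26.33 + $17.14 + $7.65 = $77.45

$77.45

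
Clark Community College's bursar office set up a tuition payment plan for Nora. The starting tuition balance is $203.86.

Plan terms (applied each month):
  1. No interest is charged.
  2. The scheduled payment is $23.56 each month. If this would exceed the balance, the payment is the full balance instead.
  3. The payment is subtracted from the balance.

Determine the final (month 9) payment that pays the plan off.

Month 1: opening $203.86; payment $23.56; balance $180.30
Month 2: opening $180.30; payment $23.56; balance $156.74
Month 3: opening $156.74; payment $23.56; balance $133.18
Month 4: opening $133.18; payment $23.56; balance $109.62
Month 5: opening $109.62; payment $23.56; balance $86.06
Month 6: opening $86.06; payment $23.56; balance $62.50
Month 7: opening $62.50; payment $23.56; balance $38.94
Month 8: opening $38.94; payment $23.56; balance $15.38
Month 9: opening $15.38; payment $15.38; balance $0.00

$15.38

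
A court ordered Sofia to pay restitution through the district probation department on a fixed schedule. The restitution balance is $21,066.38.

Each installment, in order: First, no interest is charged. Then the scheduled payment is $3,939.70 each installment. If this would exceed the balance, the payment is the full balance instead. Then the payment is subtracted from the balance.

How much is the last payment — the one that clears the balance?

Installment 1: $21,066.38 − $3,939.70 → $17,126.68
Installment 2: $17,126.68 − $3,939.70 → $13,186.98
Installment 3: $13,186.98 − $3,939.70 → $9,247.28
Installment 4: $9,247.28 − $3,939.70 → $5,307.58
Installment 5: $5,307.58 − $3,939.70 → $1,367.88
Installment 6: $1,367.88 − $1,367.88 → $0.00

$1,367.88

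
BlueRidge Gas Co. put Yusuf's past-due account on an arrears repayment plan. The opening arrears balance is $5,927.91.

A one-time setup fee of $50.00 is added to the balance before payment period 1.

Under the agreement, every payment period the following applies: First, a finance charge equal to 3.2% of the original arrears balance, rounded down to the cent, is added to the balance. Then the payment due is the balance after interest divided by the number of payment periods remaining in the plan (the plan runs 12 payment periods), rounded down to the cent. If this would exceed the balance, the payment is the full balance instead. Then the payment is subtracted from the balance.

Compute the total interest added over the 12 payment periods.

Payment period 1: $5,977.91 +$189.69 interest = $6,167.60; pay $513.96 → $5,653.64
Payment period 2: $5,653.64 +$189.69 interest = $5,843.33; pay $531.21 → $5,312.12
Payment period 3: $5,312.12 +$189.69 interest = $5,501.81; pay $550.18 → $4,951.63
Payment period 4: $4,951.63 +$189.69 interest = $5,141.32; pay $571.25 → $4,570.07
Payment period 5: $4,570.07 +$189.69 interest = $4,759.76; pay $594.97 → $4,164.79
Payment period 6: $4,164.79 +$189.69 interest = $4,354.48; pay $622.06 → $3,732.42
Payment period 7: $3,732.42 +$189.69 interest = $3,922.11; pay $653.68 → $3,268.43
Payment period 8: $3,268.43 +$189.69 interest = $3,458.12; pay $691.62 → $2,766.50
Payment period 9: $2,766.50 +$189.69 interest = $2,956.19; pay $739.04 → $2,217.15
Payment period 10: $2,217.15 +$189.69 interest = $2,406.84; pay $802.28 → $1,604.56
Payment period 11: $1,604.56 +$189.69 interest = $1,794.25; pay $897.12 → $897.13
Payment period 12: $897.13 +$189.69 interest = $1,086.82; pay $1,086.82 → $0.00
Total interest: $189.69 + $189.69 + $189.69 + $189.69 + $189.69 + $189.69 + $189.69 + $189.69 + $189.69 + $189.69 + $189.69 + $189.69 = $2,276.28

$2,276.28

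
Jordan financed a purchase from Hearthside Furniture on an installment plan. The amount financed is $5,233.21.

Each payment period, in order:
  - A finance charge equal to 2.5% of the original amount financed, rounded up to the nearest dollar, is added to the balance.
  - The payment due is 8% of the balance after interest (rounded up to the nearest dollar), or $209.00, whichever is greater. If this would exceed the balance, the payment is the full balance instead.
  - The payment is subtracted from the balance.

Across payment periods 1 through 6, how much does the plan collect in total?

Payment period 1: $5,233.21 +$131.00 interest = $5,364.21; pay $430.00 → $4,934.21
Payment period 2: $4,934.21 +$131.00 interest = $5,065.21; pay $406.00 → $4,659.21
Payment period 3: $4,659.21 +$131.00 interest = $4,790.21; pay $384.00 → $4,406.21
Payment period 4: $4,406.21 +$131.00 interest = $4,537.21; pay $363.00 → $4,174.21
Payment period 5: $4,174.21 +$131.00 interest = $4,305.21; pay $345.00 → $3,960.21
Payment period 6: $3,960.21 +$131.00 interest = $4,091.21; pay $328.00 → $3,763.21
Total paid: $2,256.00

$2,256.00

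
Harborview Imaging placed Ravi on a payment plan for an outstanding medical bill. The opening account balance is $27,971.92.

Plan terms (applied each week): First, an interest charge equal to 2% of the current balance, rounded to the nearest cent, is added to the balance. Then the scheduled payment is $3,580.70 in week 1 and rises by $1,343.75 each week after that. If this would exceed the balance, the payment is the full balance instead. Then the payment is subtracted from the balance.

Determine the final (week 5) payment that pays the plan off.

$7,495.90

Week 1: opening $27,971.92; interest $559.44 → $28,531.36; payment $3,580.70; balance $24,950.66
Week 2: opening $24,950.66; interest $499.01 → $25,449.67; payment $4,924.45; balance $20,525.22
Week 3: opening $20,525.22; interest $410.50 → $20,935.72; payment $6,268.20; balance $14,667.52
Week 4: opening $14,667.52; interest $293.35 → $14,960.87; payment $7,611.95; balance $7,348.92
Week 5: opening $7,348.92; interest $146.98 → $7,495.90; payment $7,495.90; balance $0.00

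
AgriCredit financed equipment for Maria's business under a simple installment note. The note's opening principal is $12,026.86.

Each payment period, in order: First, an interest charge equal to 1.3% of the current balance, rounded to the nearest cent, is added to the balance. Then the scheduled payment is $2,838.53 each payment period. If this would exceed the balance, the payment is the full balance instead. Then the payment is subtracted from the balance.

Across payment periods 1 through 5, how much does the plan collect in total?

Payment period 1: $12,026.86 +$156.35 interest = $12,183.21; pay $2,838.53 → $9,344.68
Payment period 2: $9,344.68 +$121.48 interest = $9,466.16; pay $2,838.53 → $6,627.63
Payment period 3: $6,627.63 +$86.16 interest = $6,713.79; pay $2,838.53 → $3,875.26
Payment period 4: $3,875.26 +$50.38 interest = $3,925.64; pay $2,838.53 → $1,087.11
Payment period 5: $1,087.11 +$14.13 interest = $1,101.24; pay $1,101.24 → $0.00
Total paid: $12,455.36

$12,455.36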